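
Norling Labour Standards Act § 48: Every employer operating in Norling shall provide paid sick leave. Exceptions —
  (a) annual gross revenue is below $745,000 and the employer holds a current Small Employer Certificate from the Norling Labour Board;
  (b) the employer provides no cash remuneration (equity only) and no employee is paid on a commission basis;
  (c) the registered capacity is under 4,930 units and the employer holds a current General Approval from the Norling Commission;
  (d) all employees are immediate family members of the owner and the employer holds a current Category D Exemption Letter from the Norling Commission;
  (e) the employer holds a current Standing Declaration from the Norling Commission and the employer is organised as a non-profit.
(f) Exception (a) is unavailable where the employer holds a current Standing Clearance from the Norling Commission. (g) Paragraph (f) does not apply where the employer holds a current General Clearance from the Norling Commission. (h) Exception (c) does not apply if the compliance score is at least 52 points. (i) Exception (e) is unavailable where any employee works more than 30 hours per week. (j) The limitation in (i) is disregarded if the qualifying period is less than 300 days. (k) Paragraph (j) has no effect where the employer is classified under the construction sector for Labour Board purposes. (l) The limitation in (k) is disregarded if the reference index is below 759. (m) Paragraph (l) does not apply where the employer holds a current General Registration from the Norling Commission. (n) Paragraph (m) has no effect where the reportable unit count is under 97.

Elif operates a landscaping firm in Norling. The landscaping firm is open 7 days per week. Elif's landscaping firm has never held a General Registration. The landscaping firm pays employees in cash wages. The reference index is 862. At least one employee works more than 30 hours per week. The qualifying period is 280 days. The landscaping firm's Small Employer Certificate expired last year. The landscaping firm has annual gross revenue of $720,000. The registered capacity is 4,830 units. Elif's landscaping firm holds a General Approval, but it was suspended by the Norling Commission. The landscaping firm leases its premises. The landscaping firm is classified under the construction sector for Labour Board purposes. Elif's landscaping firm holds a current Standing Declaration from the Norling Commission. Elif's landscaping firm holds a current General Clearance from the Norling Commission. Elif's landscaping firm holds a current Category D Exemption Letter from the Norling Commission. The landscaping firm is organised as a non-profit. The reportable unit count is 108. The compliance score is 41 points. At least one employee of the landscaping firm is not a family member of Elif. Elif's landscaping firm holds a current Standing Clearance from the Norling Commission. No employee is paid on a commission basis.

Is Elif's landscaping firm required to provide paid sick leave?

Exception (a) requires that the employer holds a current Small Employer Certificate from the Norling Labour Board; but the Small Employer Certificate has expired, so (a) is unavailable.
Exception (b) requires that the employer provides no cash remuneration (equity only); but employees are paid cash wages, so (b) is unavailable.
Exception (c) requires that the employer holds a current General Approval from the Norling Commission; but there is no General Approval in force, so (c) is unavailable.
Exception (d) does not apply: at least one employee is not a family member.
Exception (e) is satisfied on its face — a current Standing Declaration is held; the employer is a non-profit. However, paragraphs (i)–(n) must be considered: (i) is triggered — at least one employee exceeds 30 hours/week. (j) is engaged (the qualifying period is 280 days, less than the 300 days limit), but is overridden by (k): (k) is engaged — the landscaping firm is classified under the construction sector. (l), which would lift (k), is not engaged — the reference index is 862, not below 759. (e) is therefore removed.
None of the exceptions is available; § 48 applies in full.

Yes — Elif's landscaping firm must provide paid sick leave.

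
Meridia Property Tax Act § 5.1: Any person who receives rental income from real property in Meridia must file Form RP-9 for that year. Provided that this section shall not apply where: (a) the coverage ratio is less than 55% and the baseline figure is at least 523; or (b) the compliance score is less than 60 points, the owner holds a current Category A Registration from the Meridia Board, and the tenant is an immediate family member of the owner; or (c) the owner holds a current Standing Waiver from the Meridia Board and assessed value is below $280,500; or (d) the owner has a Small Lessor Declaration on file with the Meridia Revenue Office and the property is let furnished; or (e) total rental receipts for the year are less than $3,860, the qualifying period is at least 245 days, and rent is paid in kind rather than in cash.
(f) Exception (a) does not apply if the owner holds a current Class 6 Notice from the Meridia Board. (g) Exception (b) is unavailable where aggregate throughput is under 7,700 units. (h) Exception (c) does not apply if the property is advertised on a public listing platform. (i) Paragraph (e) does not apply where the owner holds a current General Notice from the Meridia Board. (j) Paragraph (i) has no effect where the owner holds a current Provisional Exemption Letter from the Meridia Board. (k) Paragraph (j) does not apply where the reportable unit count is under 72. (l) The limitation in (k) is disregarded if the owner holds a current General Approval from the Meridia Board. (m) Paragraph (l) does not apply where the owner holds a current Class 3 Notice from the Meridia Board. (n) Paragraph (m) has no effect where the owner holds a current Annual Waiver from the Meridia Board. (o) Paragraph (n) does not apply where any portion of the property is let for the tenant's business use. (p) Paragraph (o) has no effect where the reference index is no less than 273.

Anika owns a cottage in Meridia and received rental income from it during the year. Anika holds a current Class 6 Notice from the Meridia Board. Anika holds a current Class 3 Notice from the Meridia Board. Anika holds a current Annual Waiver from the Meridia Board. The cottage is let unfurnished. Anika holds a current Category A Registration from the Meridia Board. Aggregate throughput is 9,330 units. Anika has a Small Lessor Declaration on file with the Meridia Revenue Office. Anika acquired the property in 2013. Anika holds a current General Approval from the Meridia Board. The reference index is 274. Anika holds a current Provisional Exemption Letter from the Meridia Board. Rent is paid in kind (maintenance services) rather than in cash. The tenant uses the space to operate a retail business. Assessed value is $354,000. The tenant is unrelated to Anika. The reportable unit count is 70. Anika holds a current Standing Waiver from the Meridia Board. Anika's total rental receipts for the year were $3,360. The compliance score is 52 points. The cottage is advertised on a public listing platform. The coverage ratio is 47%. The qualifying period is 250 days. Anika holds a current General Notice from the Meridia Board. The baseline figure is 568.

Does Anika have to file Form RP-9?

No — exception (e) applies; Anika is not required to file Form RP-9.

All of (a)'s requirements are met (the coverage ratio is 47%, less than the 55% limit; the baseline figure is 568, meeting the 523 threshold). Turning to paragraph (f): (f) operates against (a): a current Class 6 Notice is held. So (a) is unavailable.
Exception (b) fails — the tenant is unrelated to the owner.
Exception (c) does not apply: assessed value is $354,000, not below $280,500.
Exception (d) requires that the property is let furnished; but the property is let unfurnished, so (d) is unavailable.
Exception (e): total rental receipts for the year are $3,360, less than the $3,860 limit; the qualifying period is 250 days, meeting the 245 days threshold; rent is paid in kind — every condition holds. Considering the limiting provisions: (i) would limit (e) — a current General Notice is held — but (j) sets (i) aside: (j) operates against (i): a current Provisional Exemption Letter is held. (k) operates (the reportable unit count is 70, under the 72 limit), but is overridden by (l): (l) applies — a current General Approval is held. (m) applies (a current Class 3 Notice is held), but yields to (n): (n) operates against (m): a current Annual Waiver is held. (o) is engaged (the space is let for business use), but is displaced by (p): (p) operates against (o): the reference index is 274, meeting the 273 threshold. So (e) applies.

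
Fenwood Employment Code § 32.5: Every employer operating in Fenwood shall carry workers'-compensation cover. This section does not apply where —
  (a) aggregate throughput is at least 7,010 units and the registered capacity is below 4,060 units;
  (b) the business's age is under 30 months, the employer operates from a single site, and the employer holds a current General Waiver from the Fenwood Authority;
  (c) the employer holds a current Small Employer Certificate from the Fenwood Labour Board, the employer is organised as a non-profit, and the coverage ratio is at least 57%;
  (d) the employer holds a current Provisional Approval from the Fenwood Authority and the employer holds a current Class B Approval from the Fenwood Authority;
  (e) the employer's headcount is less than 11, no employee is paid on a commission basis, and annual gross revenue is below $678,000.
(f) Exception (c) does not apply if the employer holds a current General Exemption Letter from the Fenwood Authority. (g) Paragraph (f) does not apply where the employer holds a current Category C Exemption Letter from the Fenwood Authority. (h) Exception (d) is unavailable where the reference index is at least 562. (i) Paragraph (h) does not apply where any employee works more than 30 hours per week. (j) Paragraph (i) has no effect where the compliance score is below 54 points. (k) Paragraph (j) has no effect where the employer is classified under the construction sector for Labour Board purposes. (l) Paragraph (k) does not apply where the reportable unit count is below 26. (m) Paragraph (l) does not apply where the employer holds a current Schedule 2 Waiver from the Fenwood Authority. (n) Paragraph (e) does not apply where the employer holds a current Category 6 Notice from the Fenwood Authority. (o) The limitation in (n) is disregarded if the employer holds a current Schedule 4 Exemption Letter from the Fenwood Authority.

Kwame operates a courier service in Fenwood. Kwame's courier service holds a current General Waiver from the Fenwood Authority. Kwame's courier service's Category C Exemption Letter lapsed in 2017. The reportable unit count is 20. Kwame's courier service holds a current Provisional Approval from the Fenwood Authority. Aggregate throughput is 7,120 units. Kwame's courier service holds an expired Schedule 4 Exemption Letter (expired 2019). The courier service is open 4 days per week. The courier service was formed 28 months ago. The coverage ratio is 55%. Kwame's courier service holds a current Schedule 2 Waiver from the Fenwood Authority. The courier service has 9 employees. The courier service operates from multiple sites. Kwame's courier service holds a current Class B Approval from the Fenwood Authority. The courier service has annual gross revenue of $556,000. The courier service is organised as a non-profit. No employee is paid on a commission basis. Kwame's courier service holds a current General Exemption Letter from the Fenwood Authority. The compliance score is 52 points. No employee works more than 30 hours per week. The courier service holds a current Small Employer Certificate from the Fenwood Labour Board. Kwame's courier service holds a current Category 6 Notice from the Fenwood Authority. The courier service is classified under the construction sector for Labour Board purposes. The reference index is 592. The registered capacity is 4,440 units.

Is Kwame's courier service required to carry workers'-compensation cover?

Yes — Kwame's courier service must carry workers'-compensation cover.

Exception (a) requires that the registered capacity is below 4,060 units; but the registered capacity is 4,440 units, not below 4,060 units, so (a) is unavailable.
Exception (b) requires that the employer operates from a single site; but the employer operates from multiple sites, so (b) is unavailable.
Exception (c) fails — the coverage ratio is 55%, short of 57%.
Exception (d) is satisfied on its face — a current Provisional Approval is held; a current Class B Approval is held. However, paragraphs (h)–(m) must be considered: (h) is engaged — the reference index is 592, meeting the 562 threshold. (i) is inapplicable (no employee exceeds 30 hours/week), so (h) stands. (d) is therefore removed.
Exception (e) is satisfied on its face — the employer's headcount is 9, less than the 11 limit; no employee is paid on commission; annual gross revenue is $556,000, below the $678,000 limit. However, paragraphs (n)–(o) must be considered: (n) operates — a current Category 6 Notice is held. (o), which would lift (n), does not operate here — there is no Schedule 4 Exemption Letter in force. So (e) is unavailable.
No exception applies. The general rule governs.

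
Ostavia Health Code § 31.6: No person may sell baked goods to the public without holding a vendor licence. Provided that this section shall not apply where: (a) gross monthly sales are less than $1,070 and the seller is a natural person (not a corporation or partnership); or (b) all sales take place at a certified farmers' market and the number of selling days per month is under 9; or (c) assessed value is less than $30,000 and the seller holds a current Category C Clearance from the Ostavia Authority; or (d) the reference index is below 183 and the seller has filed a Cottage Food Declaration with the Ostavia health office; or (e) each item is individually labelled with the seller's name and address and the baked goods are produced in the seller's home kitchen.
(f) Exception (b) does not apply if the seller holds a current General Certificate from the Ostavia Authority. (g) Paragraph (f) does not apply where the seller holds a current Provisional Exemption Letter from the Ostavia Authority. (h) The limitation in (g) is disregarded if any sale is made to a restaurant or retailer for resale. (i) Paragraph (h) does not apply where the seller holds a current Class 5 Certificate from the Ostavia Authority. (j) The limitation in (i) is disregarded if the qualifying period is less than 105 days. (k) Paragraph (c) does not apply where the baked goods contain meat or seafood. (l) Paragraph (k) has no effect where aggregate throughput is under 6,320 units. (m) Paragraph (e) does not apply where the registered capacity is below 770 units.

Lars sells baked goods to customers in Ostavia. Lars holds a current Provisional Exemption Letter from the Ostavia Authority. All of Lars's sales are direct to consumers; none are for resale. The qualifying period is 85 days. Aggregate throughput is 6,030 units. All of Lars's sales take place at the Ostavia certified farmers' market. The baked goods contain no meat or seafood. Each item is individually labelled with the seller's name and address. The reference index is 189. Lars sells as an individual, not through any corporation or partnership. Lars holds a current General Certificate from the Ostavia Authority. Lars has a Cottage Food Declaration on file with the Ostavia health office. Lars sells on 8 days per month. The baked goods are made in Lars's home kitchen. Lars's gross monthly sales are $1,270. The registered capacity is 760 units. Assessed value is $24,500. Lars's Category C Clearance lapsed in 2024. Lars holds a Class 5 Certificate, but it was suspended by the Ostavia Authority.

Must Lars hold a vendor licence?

No — exception (b) applies; Lars is not required to hold a vendor licence.

Exception (a) fails — gross monthly sales are $1,270, not less than $1,070.
Exception (b) is satisfied on its face — all sales are at a certified farmers' market; the number of selling days per month is 8, under the 9 limit. Considering the limiting provisions: (f) would limit (b) — a current General Certificate is held — but (g) sets (f) aside: (g) operates against (f): a current Provisional Exemption Letter is held. (h) is inapplicable (no sales are for resale), so (g) stands. So (b) applies.
Exception (c) does not apply: the Category C Clearance is not current.
Exception (d) fails — the reference index is 189, not below 183.
Exception (e)'s conditions are all satisfied: items are individually labelled; the baked goods are home-kitchen produced. But applying paragraph (m): (m) operates against (e): the registered capacity is 760 units, below the 770 units limit. So (e) is unavailable.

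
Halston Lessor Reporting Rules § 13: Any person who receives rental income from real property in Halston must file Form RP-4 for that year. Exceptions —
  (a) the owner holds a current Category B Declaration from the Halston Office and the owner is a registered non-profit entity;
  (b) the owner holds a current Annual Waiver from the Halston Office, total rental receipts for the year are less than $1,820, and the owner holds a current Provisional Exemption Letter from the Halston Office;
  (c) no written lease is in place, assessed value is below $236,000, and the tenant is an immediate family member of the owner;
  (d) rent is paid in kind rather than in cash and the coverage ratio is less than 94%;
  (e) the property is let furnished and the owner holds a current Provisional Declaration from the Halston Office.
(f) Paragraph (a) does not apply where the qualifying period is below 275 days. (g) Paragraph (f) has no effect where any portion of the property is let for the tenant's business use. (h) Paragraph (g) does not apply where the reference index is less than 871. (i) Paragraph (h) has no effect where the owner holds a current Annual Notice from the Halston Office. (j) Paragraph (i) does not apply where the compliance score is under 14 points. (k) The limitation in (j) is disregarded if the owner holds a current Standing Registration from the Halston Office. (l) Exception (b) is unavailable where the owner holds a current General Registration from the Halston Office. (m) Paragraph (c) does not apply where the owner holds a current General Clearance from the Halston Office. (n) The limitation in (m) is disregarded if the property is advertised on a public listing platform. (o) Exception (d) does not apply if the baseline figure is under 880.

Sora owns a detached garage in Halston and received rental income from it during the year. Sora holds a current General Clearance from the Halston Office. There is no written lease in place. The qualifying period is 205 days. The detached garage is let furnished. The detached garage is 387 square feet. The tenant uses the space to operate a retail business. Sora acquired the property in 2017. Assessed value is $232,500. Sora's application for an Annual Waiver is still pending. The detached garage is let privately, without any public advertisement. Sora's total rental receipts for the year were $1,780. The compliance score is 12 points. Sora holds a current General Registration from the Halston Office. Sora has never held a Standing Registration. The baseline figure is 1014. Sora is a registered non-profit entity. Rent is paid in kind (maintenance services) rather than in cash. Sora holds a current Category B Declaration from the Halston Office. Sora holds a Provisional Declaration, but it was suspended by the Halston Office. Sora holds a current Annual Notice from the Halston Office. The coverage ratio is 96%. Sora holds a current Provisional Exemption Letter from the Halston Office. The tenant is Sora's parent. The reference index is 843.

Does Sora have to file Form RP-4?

All of (a)'s requirements are met (a current Category B Declaration is held; Sora is a registered non-profit). However, paragraphs (f)–(k) must be considered: (f) is engaged — the qualifying period is 205 days, below the 275 days limit. (g) operates (the space is let for business use), but yields to (h): (h) is engaged — the reference index is 843, less than the 871 limit. (i) operates (a current Annual Notice is held), but is set aside by (j): (j) operates against (i): the compliance score is 12 points, under the 14 points limit. (k), which would lift (j), does not operate here — there is no Standing Registration in force. (a) is therefore removed.
Exception (b) does not apply: the Annual Waiver is not current.
Exception (c) is satisfied on its face — there is no written lease; assessed value is $232,500, below the $236,000 limit; the tenant is an immediate family member. But applying paragraphs (m)–(n): (m) is engaged — a current General Clearance is held. (n) is inapplicable (the property is let privately without advertisement), so (m) stands. So (c) is unavailable.
Exception (d) does not apply: the coverage ratio is 96%, not less than 94%.
Exception (e) requires that the owner holds a current Provisional Declaration from the Halston Office; but no current Provisional Declaration is held, so (e) is unavailable.
Every exception is unavailable, so the rule governs.

Yes — Sora must file Form RP-4.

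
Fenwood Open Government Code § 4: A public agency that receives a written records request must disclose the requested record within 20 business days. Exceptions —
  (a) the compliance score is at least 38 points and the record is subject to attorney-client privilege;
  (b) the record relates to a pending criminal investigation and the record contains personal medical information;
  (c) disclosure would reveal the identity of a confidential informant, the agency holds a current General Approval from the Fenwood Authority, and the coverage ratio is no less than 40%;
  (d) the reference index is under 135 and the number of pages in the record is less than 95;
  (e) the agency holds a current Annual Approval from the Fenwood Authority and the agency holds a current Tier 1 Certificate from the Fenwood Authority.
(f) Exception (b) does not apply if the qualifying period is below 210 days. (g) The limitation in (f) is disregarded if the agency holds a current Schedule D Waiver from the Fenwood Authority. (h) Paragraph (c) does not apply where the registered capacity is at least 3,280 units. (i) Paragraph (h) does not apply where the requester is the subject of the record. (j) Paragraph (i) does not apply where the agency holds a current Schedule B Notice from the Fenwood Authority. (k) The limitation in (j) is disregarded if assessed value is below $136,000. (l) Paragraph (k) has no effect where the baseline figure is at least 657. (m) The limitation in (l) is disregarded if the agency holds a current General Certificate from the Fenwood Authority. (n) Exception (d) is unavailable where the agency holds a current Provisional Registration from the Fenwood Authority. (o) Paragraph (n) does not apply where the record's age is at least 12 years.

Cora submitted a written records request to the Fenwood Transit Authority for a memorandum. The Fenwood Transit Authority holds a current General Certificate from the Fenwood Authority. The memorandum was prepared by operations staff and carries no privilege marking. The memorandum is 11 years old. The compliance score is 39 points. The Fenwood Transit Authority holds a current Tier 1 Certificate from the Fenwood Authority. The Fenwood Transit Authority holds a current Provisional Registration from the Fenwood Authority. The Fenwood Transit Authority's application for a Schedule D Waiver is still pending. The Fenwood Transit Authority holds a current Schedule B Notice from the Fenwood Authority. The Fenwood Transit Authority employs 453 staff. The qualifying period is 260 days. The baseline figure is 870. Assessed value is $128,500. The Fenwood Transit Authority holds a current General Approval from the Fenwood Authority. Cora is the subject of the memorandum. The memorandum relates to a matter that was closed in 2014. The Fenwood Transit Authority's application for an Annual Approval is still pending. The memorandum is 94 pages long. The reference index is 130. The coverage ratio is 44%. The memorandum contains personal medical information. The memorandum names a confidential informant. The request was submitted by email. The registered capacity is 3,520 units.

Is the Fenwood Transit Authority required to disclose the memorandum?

Exception (a) requires that the record is subject to attorney-client privilege; but the memorandum carries no privilege marking, so (a) is unavailable.
Exception (b) does not apply: the memorandum relates to a closed matter.
Exception (c): the memorandum names a confidential informant; a current General Approval is held; the coverage ratio is 44%, meeting the 40% threshold — every condition holds. Considering the limiting provisions: (h) would limit (c) — the registered capacity is 3,520 units, meeting the 3,280 units threshold — but (i) sets (h) aside: (i) is triggered — Cora is the subject of the memorandum. (j) applies (a current Schedule B Notice is held), but is set aside by (k): (k) operates against (j): assessed value is $128,500, below the $136,000 limit. (l) operates (the baseline figure is 870, meeting the 657 threshold), but yields to (m): (m) operates against (l): a current General Certificate is held. So (c) applies.
Exception (d): the reference index is 130, under the 135 limit; the number of pages in the record is 94, less than the 95 limit — every condition holds. Turning to paragraphs (n)–(o): (n) operates against (d): a current Provisional Registration is held. (o) is not triggered (the record's age is 11 years, short of 12 years), so (n) stands. So (d) is unavailable.
Exception (e) does not apply: there is no Annual Approval in force.

No — exception (c) applies; the Fenwood Transit Authority is not required to disclose the memorandum.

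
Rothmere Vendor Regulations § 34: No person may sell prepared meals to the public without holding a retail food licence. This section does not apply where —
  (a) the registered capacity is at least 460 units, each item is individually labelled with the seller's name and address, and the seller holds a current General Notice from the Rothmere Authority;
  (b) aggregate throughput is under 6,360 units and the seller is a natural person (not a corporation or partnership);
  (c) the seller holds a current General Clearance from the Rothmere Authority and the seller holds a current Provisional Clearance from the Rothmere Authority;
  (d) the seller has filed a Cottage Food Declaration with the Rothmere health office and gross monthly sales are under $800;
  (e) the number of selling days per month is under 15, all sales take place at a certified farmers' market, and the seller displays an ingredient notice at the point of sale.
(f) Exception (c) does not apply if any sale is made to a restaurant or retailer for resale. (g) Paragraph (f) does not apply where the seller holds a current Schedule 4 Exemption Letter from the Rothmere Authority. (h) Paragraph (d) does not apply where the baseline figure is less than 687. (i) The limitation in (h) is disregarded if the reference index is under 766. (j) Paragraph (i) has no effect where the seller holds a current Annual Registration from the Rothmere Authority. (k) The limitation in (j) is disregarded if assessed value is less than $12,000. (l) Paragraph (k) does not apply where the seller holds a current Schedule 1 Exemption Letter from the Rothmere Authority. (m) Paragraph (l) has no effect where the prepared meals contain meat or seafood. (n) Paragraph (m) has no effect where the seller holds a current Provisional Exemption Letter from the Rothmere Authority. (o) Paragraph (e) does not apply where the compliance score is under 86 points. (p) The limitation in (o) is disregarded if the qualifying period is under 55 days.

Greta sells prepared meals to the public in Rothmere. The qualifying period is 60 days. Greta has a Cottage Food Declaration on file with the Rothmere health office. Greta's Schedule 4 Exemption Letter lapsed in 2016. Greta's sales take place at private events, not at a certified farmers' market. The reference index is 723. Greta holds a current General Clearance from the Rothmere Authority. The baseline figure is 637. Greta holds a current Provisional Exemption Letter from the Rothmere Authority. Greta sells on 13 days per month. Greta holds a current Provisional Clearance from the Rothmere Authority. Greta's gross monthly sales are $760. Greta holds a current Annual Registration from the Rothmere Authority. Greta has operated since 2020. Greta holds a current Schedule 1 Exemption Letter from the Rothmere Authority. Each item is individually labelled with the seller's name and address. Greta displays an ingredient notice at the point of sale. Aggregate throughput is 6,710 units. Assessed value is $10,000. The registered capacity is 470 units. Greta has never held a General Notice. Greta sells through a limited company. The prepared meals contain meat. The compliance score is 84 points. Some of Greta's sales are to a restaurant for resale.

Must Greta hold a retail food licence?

Yes — Greta must hold a retail food licence.

Exception (a) does not apply: the General Notice is not current.
Exception (b) requires that aggregate throughput is under 6,360 units; but aggregate throughput is 6,710 units, not under 6,360 units, so (b) is unavailable.
Exception (c)'s conditions are all satisfied: a current General Clearance is held; a current Provisional Clearance is held. But: (f) operates against (c): some sales are to a restaurant for resale. (g) is inapplicable (no current Schedule 4 Exemption Letter is held), so (f) stands. Exception (c) does not apply.
Exception (d): a Cottage Food Declaration is on file; gross monthly sales are $760, under the $800 limit — every condition holds. Turning to paragraphs (h)–(n): (h) operates against (d): the baseline figure is 637, less than the 687 limit. (i) is engaged (the reference index is 723, under the 766 limit), but yields to (j): (j) operates against (i): a current Annual Registration is held. (k) is triggered (assessed value is $10,000, less than the $12,000 limit), but is itself disapplied by (l): (l) is triggered — a current Schedule 1 Exemption Letter is held. (m) operates (the prepared meals contain meat), but yields to (n): (n) operates against (m): a current Provisional Exemption Letter is held. So (d) is unavailable.
Exception (e) fails — sales are at private events, not a certified farmers' market.
None of the exceptions is available; § 34 applies in full.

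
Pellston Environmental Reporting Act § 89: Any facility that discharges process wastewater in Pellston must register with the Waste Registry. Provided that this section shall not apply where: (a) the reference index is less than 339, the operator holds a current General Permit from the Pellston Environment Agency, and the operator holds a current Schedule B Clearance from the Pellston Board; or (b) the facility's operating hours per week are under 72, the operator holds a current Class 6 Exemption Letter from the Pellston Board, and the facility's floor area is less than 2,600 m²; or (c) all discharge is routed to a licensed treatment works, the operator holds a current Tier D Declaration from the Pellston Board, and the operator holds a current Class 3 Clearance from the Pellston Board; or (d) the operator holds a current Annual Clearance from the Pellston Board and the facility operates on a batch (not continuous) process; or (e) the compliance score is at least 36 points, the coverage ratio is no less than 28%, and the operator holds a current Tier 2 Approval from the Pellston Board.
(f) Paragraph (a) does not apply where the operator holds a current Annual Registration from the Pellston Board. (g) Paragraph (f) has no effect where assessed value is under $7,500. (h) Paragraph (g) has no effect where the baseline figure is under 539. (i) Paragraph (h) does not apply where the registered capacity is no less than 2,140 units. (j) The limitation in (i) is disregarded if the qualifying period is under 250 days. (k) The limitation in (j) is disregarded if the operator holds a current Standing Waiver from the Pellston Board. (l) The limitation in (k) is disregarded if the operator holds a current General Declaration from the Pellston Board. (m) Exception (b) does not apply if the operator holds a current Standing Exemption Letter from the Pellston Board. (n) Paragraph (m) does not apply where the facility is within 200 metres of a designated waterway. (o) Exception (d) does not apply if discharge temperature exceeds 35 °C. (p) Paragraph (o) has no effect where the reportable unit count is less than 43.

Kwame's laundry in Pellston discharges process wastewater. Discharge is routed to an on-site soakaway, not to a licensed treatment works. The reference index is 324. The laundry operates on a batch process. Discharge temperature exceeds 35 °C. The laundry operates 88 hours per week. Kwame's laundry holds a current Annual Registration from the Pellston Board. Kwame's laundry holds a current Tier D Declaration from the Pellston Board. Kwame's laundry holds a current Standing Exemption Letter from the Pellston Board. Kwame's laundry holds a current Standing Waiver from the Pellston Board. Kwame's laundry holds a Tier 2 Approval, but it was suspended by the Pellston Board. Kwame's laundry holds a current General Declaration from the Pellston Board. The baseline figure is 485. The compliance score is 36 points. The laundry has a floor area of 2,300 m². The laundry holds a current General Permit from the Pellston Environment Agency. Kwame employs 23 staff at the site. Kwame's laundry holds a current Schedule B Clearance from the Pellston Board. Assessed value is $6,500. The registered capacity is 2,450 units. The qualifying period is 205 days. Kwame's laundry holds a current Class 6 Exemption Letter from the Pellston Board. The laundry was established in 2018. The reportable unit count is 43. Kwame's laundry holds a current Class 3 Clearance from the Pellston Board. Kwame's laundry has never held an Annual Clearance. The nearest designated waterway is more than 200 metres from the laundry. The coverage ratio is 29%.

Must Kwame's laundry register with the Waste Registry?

Yes — Kwame's laundry must register with the Waste Registry.

All of (a)'s requirements are met (the reference index is 324, less than the 339 limit; a current General Permit is held; a current Schedule B Clearance is held). But: (f) operates against (a): a current Annual Registration is held. (g) is triggered (assessed value is $6,500, under the $7,500 limit), but is set aside by (h): (h) is engaged — the baseline figure is 485, under the 539 limit. (i) applies (the registered capacity is 2,450 units, meeting the 2,140 units threshold), but is displaced by (j): (j) operates against (i): the qualifying period is 205 days, under the 250 days limit. (k) is engaged (a current Standing Waiver is held), but is displaced by (l): (l) is engaged — a current General Declaration is held. Exception (a) does not apply.
Exception (b) requires that the facility's operating hours per week are under 72; but the facility's operating hours per week are 88, not under 72, so (b) is unavailable.
Exception (c) does not apply: discharge is not routed to a licensed treatment works.
Exception (d) fails — no current Annual Clearance is held.
Exception (e) does not apply: there is no Tier 2 Approval in force.
No exception is made out. Kwame's laundry falls within the general rule.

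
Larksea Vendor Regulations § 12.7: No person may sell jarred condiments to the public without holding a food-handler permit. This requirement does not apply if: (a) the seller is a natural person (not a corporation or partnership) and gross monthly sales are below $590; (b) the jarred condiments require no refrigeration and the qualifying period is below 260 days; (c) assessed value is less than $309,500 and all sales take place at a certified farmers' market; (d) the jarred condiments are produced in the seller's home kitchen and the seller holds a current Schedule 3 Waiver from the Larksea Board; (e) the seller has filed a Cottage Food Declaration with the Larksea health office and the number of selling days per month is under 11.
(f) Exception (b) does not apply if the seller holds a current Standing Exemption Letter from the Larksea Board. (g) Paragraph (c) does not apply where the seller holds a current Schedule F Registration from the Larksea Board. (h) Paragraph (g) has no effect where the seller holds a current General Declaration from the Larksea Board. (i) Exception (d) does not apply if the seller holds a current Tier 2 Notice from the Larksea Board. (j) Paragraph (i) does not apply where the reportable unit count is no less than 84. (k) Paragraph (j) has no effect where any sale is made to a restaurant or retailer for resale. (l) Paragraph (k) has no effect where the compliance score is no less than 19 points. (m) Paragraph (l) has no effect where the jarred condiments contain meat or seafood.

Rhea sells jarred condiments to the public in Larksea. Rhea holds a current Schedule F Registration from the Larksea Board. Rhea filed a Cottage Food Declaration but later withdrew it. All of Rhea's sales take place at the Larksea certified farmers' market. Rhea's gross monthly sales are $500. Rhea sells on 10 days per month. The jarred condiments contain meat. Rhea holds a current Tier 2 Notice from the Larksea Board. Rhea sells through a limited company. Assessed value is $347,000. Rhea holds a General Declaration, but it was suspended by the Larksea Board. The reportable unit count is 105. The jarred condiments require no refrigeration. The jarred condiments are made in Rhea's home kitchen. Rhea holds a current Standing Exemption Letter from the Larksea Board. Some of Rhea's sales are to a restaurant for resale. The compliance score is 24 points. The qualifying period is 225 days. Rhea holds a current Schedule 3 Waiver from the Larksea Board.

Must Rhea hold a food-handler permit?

Exception (a) requires that the seller is a natural person (not a corporation or partnership); but the seller operates through a limited company, so (a) is unavailable.
Exception (b)'s conditions are all satisfied: the jarred condiments are shelf-stable; the qualifying period is 225 days, below the 260 days limit. But: (f) is triggered — a current Standing Exemption Letter is held. So (b) is unavailable.
Exception (c) fails — assessed value is $347,000, not less than $309,500.
Exception (d): the jarred condiments are home-kitchen produced; a current Schedule 3 Waiver is held — every condition holds. However, paragraphs (i)–(m) must be considered: (i) operates against (d): a current Tier 2 Notice is held. (j) is engaged (the reportable unit count is 105, meeting the 84 threshold), but is overridden by (k): (k) operates against (j): some sales are to a restaurant for resale. (l) would limit (k) — the compliance score is 24 points, meeting the 19 points threshold — but (m) sets (l) aside: (m) is engaged — the jarred condiments contain meat. Exception (d) does not apply.
Exception (e) requires that the seller has filed a Cottage Food Declaration with the Larksea health office; but the Cottage Food Declaration was withdrawn, so (e) is unavailable.
No exception is made out. Rhea falls within the general rule.

Yes — Rhea must hold a food-handler permit.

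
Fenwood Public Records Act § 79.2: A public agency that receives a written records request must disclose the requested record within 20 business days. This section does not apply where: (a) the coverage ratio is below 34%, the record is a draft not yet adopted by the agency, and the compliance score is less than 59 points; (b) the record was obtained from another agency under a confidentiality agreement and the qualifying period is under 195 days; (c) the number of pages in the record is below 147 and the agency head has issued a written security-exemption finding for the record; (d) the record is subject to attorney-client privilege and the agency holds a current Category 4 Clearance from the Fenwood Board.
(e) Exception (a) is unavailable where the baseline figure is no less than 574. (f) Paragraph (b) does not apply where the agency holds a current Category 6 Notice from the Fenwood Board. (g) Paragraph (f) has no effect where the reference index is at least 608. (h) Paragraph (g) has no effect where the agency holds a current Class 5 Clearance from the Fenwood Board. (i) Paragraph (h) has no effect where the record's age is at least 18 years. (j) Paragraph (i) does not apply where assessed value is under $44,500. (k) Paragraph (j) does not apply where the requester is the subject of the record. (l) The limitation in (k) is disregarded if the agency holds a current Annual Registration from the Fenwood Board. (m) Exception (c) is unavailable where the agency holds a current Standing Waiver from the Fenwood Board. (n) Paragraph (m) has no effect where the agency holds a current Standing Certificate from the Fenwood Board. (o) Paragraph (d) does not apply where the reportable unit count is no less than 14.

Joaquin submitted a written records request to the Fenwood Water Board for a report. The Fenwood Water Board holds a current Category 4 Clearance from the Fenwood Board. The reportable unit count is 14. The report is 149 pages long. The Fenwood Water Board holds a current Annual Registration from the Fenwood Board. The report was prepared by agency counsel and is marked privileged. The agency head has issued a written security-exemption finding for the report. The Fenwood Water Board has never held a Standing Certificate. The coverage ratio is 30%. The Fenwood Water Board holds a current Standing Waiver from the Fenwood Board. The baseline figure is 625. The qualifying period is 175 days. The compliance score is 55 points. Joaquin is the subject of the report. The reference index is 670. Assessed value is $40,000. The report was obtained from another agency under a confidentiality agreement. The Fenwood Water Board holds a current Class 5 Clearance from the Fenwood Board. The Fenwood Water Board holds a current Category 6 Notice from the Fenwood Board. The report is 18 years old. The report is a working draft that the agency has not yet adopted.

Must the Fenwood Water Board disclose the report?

Yes — the Fenwood Water Board must disclose the report.

Exception (a)'s conditions are all satisfied: the coverage ratio is 30%, below the 34% limit; the report is an unadopted draft; the compliance score is 55 points, less than the 59 points limit. Turning to paragraph (e): (e) operates — the baseline figure is 625, meeting the 574 threshold. (a) is therefore removed.
Exception (b)'s conditions are all satisfied: the report was obtained under a confidentiality agreement; the qualifying period is 175 days, under the 195 days limit. But applying paragraphs (f)–(l): (f) applies — a current Category 6 Notice is held. (g) would limit (f) — the reference index is 670, meeting the 608 threshold — but (h) sets (g) aside: (h) operates against (g): a current Class 5 Clearance is held. (i) would limit (h) — the record's age is 18 years, meeting the 18 years threshold — but (j) sets (i) aside: (j) operates against (i): assessed value is $40,000, under the $44,500 limit. (k) is triggered (Joaquin is the subject of the report), but is itself disapplied by (l): (l) is engaged — a current Annual Registration is held. (b) is therefore removed.
Exception (c) fails — the number of pages in the record is 149, not below 147.
Exception (d): the report is privileged; a current Category 4 Clearance is held — every condition holds. However, paragraph (o) must be considered: (o) operates against (d): the reportable unit count is 14, meeting the 14 threshold. (d) is therefore removed.
Every exception is unavailable, so the rule governs.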